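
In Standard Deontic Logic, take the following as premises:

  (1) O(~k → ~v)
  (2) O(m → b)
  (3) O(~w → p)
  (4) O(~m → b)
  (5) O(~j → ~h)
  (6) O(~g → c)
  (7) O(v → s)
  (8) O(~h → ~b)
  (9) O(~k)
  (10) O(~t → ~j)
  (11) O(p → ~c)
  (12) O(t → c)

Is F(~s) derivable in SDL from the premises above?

Premise 7 is O(v → s), but O(v) is not derivable from the premises, so it does not yield O(s).
No other premise forces O(s). An ideal world satisfying every premise can still have ~s true, so F(~s) is not derivable.

No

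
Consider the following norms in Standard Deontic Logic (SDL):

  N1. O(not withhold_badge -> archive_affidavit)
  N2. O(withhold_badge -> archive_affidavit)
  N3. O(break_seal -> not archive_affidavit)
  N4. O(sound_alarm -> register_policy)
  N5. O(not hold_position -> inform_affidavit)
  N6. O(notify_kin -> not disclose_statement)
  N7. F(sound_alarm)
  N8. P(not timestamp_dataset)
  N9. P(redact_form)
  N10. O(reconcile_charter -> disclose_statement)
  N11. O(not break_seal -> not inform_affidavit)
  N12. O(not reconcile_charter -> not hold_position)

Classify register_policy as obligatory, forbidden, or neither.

Premise 4 is O(sound_alarm -> register_policy), but O(sound_alarm) is not derivable from the premises, so it does not yield O(register_policy).
No premise or chain of K-axiom applications forces O(register_policy), and none forces O(not register_policy). So register_policy is neither obligatory nor forbidden under these norms.

Neither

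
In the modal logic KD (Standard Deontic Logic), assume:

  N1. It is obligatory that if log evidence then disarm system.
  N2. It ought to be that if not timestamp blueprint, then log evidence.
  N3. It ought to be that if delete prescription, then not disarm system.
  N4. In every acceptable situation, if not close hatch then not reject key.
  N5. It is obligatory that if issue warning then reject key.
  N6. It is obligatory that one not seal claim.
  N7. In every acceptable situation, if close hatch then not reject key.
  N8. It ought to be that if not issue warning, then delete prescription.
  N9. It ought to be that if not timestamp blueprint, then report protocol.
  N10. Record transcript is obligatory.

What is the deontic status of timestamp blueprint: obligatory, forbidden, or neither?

By case analysis on close_hatch: premise 7 gives O(close_hatch → ¬reject_key) and premise 4 gives O(¬close_hatch → ¬reject_key), so O(¬reject_key) either way.
Premise 5 is O(issue_warning → reject_key); contrapositively O(¬reject_key → ¬issue_warning). Since O(¬reject_key) holds, K gives O(¬issue_warning).
With premise 8, O(¬issue_warning → delete_prescription), the K-axiom yields O(delete_prescription).
With premise 3, O(delete_prescription → ¬disarm_system), the K-axiom yields O(¬disarm_system).
Premise 1, O(log_evidence → disarm_system), contraposes to O(¬disarm_system → ¬log_evidence); with O(¬disarm_system) we get O(¬log_evidence).
The contrapositive of premise 2 (O(¬timestamp_blueprint → log_evidence)) is O(¬log_evidence → timestamp_blueprint), and O(¬log_evidence) is already established, so O(timestamp_blueprint).
Premises 6, 9, 10 do not contribute to this derivation.
Hence timestamp_blueprint is obligatory.

Obligatory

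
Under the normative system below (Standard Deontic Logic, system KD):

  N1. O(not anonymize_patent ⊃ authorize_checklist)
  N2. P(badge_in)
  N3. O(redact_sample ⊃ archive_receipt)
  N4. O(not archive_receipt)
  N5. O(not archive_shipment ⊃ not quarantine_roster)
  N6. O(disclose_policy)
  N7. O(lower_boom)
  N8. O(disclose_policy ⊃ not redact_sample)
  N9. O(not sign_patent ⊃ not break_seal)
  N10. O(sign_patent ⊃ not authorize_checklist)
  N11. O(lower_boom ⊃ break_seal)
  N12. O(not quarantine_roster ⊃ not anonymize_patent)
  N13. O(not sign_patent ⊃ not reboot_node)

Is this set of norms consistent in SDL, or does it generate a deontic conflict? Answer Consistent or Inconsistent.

Premise 3 is O(redact_sample ⊃ archive_receipt), but O(redact_sample) is not derivable from the premises, so it does not yield O(archive_receipt).
So O(archive_receipt) is not derivable, and the apparent clash with O(not archive_receipt) does not arise.
A world satisfying every obligation exists (e.g. anonymize_patent=true, archive_receipt=false, archive_shipment=true, authorize_checklist=false, badge_in=false, break_seal=true, disclose_policy=true, lower_boom=true, quarantine_roster=true, reboot_node=false, redact_sample=false, sign_patent=true); no atom is both obligatory and forbidden, so the set is consistent.

Consistent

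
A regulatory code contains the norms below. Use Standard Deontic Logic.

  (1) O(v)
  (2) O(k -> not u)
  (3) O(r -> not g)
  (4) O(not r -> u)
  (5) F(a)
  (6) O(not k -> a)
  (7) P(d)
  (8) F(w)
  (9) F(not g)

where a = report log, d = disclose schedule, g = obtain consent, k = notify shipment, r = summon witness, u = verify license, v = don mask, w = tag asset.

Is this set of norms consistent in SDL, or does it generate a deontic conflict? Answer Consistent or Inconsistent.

F(a) at premise 5 means O(not a).
The contrapositive of premise 6 (O(not k -> a)) is O(not a -> k), and O(not a) is already established, so O(k).
Applying K to premise 2 (O(k -> not u)) and O(k) yields O(not u).
Premise 4 is O(not r -> u); contrapositively O(not u -> r). Since O(not u) holds, K gives O(r).
Premise 3 is O(r -> not g); since O(r), deontic closure gives O(not g).
However, F(not g) at premise 9 amounts to O(g).
We now have both O(not g) and O(g) — g is simultaneously obligatory and forbidden, violating the D-axiom.

Inconsistent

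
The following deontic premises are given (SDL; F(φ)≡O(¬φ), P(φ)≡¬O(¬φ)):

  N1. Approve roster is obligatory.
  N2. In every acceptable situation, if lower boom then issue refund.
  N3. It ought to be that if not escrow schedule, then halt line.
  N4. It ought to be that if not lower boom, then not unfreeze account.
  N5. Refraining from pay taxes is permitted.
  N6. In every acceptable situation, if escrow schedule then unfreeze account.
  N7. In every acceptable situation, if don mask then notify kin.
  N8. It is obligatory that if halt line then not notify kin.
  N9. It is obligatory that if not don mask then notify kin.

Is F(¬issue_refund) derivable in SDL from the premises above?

Yes

Premises 7 and 9 cover both cases: O(don_mask → notify_kin) and O(¬don_mask → notify_kin). Since don_mask ∨ ¬don_mask is a tautology, O(notify_kin) follows.
The contrapositive of premise 8 (O(halt_line → ¬notify_kin)) is O(notify_kin → ¬halt_line), and O(notify_kin) is already established, so O(¬halt_line).
Premise 3 is O(¬escrow_schedule → halt_line); contrapositively O(¬halt_line → escrow_schedule). Since O(¬halt_line) holds, K gives O(escrow_schedule).
With premise 6, O(escrow_schedule → unfreeze_account), the K-axiom yields O(unfreeze_account).
The contrapositive of premise 4 (O(¬lower_boom → ¬unfreeze_account)) is O(unfreeze_account → lower_boom), and O(unfreeze_account) is already established, so O(lower_boom).
With premise 2, O(lower_boom → issue_refund), the K-axiom yields O(issue_refund).
Premises 1, 5 do not contribute to this derivation.
So O(issue_refund) holds, i.e. F(¬issue_refund). The claim follows.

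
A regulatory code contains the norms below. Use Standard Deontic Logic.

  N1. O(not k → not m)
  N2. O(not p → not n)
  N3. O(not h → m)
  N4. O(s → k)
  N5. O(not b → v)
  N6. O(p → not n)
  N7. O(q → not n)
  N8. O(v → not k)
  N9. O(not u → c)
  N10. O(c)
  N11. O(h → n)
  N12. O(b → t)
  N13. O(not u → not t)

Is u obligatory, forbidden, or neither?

Obligatory

Premises 2 and 6 cover both cases: O(not p → not n) and O(p → not n). Since not p ∨ p is a tautology, O(not n) follows.
Premise 11, O(h → n), contraposes to O(not n → not h); with O(not n) we get O(not h).
Premise 3 is O(not h → m); since O(not h), deontic closure gives O(m).
Premise 1, O(not k → not m), contraposes to O(m → k); with O(m) we get O(k).
Premise 8, O(v → not k), contraposes to O(k → not v); with O(k) we get O(not v).
The contrapositive of premise 5 (O(not b → v)) is O(not v → b), and O(not v) is already established, so O(b).
With premise 12, O(b → t), the K-axiom yields O(t).
Premise 13 is O(not u → not t); contrapositively O(t → u). Since O(t) holds, K gives O(u).
Premises 4, 7, 9, 10 do not contribute to this derivation.
Hence u is obligatory.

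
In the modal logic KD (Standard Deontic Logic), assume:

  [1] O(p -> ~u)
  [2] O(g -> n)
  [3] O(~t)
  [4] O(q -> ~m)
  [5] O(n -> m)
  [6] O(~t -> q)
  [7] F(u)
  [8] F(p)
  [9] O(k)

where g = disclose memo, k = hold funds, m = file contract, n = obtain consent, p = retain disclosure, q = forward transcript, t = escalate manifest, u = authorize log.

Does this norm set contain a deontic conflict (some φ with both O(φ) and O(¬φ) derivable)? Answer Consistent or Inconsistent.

Premise 1 is O(p -> ~u); even if O(~u) held, inferring O(p) would be affirming the consequent — invalid.
So O(p) is not derivable, and the apparent clash with O(~p) does not arise.
A world satisfying every obligation exists (e.g. g=false, k=true, m=false, n=false, p=false, q=true, t=false, u=false); no atom is both obligatory and forbidden, so the set is consistent.

Consistent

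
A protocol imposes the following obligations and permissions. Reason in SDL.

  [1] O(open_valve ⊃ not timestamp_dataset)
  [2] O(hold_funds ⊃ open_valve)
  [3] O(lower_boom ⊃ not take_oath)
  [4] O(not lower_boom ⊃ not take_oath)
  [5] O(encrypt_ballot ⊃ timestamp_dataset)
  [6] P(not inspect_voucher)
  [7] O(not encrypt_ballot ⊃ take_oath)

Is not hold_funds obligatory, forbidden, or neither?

Obligatory

By case analysis on lower_boom: premise 3 gives O(lower_boom ⊃ not take_oath) and premise 4 gives O(not lower_boom ⊃ not take_oath), so O(not take_oath) either way.
Premise 7, O(not encrypt_ballot ⊃ take_oath), contraposes to O(not take_oath ⊃ encrypt_ballot); with O(not take_oath) we get O(encrypt_ballot).
With premise 5, O(encrypt_ballot ⊃ timestamp_dataset), the K-axiom yields O(timestamp_dataset).
Premise 1, O(open_valve ⊃ not timestamp_dataset), contraposes to O(timestamp_dataset ⊃ not open_valve); with O(timestamp_dataset) we get O(not open_valve).
The contrapositive of premise 2 (O(hold_funds ⊃ open_valve)) is O(not open_valve ⊃ not hold_funds), and O(not open_valve) is already established, so O(not hold_funds).
Premise 6 does not contribute to this derivation.
Hence not hold_funds is obligatory.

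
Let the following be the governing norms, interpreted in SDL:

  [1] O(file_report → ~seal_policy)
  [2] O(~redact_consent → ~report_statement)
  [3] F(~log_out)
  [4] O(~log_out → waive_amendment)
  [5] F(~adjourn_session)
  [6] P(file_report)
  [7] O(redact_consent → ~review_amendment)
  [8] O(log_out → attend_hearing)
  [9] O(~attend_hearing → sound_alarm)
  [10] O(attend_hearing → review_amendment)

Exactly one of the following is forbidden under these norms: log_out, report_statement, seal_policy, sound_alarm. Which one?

report_statement

Premise 3 is F(~log_out), i.e. O(log_out).
Premise 8 is O(log_out → attend_hearing); since O(log_out), deontic closure gives O(attend_hearing).
From O(attend_hearing) and premise 10, O(attend_hearing → review_amendment), we obtain O(review_amendment).
Premise 7 is O(redact_consent → ~review_amendment); contrapositively O(review_amendment → ~redact_consent). Since O(review_amendment) holds, K gives O(~redact_consent).
Premise 2 is O(~redact_consent → ~report_statement); since O(~redact_consent), deontic closure gives O(~report_statement).
So O(~report_statement) holds, i.e. report_statement is forbidden. None of the other listed options is forbidden under the premises.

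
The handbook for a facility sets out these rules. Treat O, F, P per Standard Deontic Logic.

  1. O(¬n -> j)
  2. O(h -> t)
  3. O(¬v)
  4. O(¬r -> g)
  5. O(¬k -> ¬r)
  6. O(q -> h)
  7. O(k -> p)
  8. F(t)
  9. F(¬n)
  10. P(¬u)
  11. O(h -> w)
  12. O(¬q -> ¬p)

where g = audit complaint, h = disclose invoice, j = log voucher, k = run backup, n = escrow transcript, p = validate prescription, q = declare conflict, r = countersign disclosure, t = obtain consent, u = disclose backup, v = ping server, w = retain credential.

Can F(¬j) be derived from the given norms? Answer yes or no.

No

Premise 1 is O(¬n -> j), but O(¬n) is not derivable from the premises, so it does not yield O(j).
No other premise forces O(j). An ideal world satisfying every premise can still have ¬j true, so F(¬j) is not derivable.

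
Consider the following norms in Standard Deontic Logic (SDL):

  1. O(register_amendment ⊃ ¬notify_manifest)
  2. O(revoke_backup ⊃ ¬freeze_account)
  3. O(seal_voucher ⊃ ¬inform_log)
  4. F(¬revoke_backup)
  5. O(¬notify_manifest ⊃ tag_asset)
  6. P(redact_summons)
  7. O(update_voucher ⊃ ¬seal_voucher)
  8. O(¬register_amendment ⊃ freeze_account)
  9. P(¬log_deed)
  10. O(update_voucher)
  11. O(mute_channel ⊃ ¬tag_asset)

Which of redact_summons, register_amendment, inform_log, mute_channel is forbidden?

mute_channel

Premise 4, F(¬revoke_backup), is equivalent to O(revoke_backup).
From O(revoke_backup) and premise 2, O(revoke_backup ⊃ ¬freeze_account), we obtain O(¬freeze_account).
The contrapositive of premise 8 (O(¬register_amendment ⊃ freeze_account)) is O(¬freeze_account ⊃ register_amendment), and O(¬freeze_account) is already established, so O(register_amendment).
From O(register_amendment) and premise 1, O(register_amendment ⊃ ¬notify_manifest), we obtain O(¬notify_manifest).
With premise 5, O(¬notify_manifest ⊃ tag_asset), the K-axiom yields O(tag_asset).
Premise 11 is O(mute_channel ⊃ ¬tag_asset); contrapositively O(tag_asset ⊃ ¬mute_channel). Since O(tag_asset) holds, K gives O(¬mute_channel).
So O(¬mute_channel) holds, i.e. mute_channel is forbidden. None of the other listed options is forbidden under the premises.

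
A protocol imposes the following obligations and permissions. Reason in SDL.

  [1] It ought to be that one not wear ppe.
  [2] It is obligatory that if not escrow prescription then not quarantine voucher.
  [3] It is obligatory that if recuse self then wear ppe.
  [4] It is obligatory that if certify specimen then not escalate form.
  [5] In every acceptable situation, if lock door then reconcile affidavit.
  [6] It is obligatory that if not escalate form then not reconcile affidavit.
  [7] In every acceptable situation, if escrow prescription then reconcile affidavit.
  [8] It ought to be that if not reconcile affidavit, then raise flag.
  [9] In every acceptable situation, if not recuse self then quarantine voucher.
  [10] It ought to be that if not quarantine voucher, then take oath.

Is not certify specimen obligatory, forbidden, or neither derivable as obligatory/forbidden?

From premise 1 we have O(¬wear_ppe).
Premise 3, O(recuse_self → wear_ppe), contraposes to O(¬wear_ppe → ¬recuse_self); with O(¬wear_ppe) we get O(¬recuse_self).
Applying K to premise 9 (O(¬recuse_self → quarantine_voucher)) and O(¬recuse_self) yields O(quarantine_voucher).
The contrapositive of premise 2 (O(¬escrow_prescription → ¬quarantine_voucher)) is O(quarantine_voucher → escrow_prescription), and O(quarantine_voucher) is already established, so O(escrow_prescription).
Applying K to premise 7 (O(escrow_prescription → reconcile_affidavit)) and O(escrow_prescription) yields O(reconcile_affidavit).
The contrapositive of premise 6 (O(¬escalate_form → ¬reconcile_affidavit)) is O(reconcile_affidavit → escalate_form), and O(reconcile_affidavit) is already established, so O(escalate_form).
Premise 4, O(certify_specimen → ¬escalate_form), contraposes to O(escalate_form → ¬certify_specimen); with O(escalate_form) we get O(¬certify_specimen).
Premises 5, 8, 10 do not contribute to this derivation.
Hence ¬certify_specimen is obligatory.

Obligatory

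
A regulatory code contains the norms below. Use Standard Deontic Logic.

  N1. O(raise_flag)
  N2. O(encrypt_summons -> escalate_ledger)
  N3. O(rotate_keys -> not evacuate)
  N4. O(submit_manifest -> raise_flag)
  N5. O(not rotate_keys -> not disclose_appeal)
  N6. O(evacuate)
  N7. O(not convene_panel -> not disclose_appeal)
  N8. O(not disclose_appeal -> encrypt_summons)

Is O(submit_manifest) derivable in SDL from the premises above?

No

Premise 4 is O(submit_manifest -> raise_flag); even if O(raise_flag) held, inferring O(submit_manifest) would be affirming the consequent — invalid.
No other premise forces O(submit_manifest). An ideal world satisfying every premise can still have submit_manifest false, so O(submit_manifest) is not derivable.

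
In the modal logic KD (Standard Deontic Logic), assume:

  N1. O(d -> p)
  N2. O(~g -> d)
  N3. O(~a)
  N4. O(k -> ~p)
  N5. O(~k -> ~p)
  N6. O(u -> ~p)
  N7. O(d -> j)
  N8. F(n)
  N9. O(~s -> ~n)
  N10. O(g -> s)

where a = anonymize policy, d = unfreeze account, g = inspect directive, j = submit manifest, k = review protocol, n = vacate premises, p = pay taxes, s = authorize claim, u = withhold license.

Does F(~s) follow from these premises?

Yes

Premises 5 and 4 cover both cases: O(~k -> ~p) and O(k -> ~p). Since ~k ∨ k is a tautology, O(~p) follows.
The contrapositive of premise 1 (O(d -> p)) is O(~p -> ~d), and O(~p) is already established, so O(~d).
Premise 2 is O(~g -> d); contrapositively O(~d -> g). Since O(~d) holds, K gives O(g).
Applying K to premise 10 (O(g -> s)) and O(g) yields O(s).
Premises 3, 6, 7, 8, 9 do not contribute to this derivation.
So O(s) holds, i.e. F(~s). The claim follows.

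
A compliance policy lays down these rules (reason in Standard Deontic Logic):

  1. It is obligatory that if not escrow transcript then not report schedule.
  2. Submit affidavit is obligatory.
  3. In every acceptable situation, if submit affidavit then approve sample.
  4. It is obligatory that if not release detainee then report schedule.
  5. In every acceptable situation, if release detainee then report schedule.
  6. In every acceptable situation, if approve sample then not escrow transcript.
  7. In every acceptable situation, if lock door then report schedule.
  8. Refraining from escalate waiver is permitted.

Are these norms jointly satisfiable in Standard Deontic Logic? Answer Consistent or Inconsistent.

Inconsistent

Premises 4 and 5 cover both cases: O(¬release_detainee → report_schedule) and O(release_detainee → report_schedule). Since ¬release_detainee ∨ release_detainee is a tautology, O(report_schedule) follows.
Premise 1, O(¬escrow_transcript → ¬report_schedule), contraposes to O(report_schedule → escrow_transcript); with O(report_schedule) we get O(escrow_transcript).
The contrapositive of premise 6 (O(approve_sample → ¬escrow_transcript)) is O(escrow_transcript → ¬approve_sample), and O(escrow_transcript) is already established, so O(¬approve_sample).
The contrapositive of premise 3 (O(submit_affidavit → approve_sample)) is O(¬approve_sample → ¬submit_affidavit), and O(¬approve_sample) is already established, so O(¬submit_affidavit).
But premise 2 directly asserts O(submit_affidavit).
We now have both O(¬submit_affidavit) and O(submit_affidavit) — submit_affidavit is simultaneously obligatory and forbidden, violating the D-axiom.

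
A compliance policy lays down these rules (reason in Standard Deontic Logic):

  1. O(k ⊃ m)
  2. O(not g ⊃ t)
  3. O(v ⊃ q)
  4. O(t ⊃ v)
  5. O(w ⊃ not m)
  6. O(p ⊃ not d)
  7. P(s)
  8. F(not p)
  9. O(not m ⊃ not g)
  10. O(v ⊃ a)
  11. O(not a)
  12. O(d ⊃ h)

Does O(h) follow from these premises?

No

Premise 12 is O(d ⊃ h), but O(d) is not derivable from the premises, so it does not yield O(h).
No other premise forces O(h). An ideal world satisfying every premise can still have h false, so O(h) is not derivable.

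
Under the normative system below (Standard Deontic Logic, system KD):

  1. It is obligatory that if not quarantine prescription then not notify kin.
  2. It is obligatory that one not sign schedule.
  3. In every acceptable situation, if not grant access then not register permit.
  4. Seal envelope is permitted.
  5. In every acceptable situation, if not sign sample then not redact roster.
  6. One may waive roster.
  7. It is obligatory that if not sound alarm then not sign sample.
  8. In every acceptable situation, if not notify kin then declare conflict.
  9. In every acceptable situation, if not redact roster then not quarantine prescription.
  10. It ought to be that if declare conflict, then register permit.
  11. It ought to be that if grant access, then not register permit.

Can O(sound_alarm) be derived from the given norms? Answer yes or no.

Premises 11 and 3 are O(grant_access → ¬register_permit) and O(¬grant_access → ¬register_permit); every ideal world satisfies grant_access or ¬grant_access, so in either case ¬register_permit holds — hence O(¬register_permit).
Premise 10 is O(declare_conflict → register_permit); contrapositively O(¬register_permit → ¬declare_conflict). Since O(¬register_permit) holds, K gives O(¬declare_conflict).
The contrapositive of premise 8 (O(¬notify_kin → declare_conflict)) is O(¬declare_conflict → notify_kin), and O(¬declare_conflict) is already established, so O(notify_kin).
The contrapositive of premise 1 (O(¬quarantine_prescription → ¬notify_kin)) is O(notify_kin → quarantine_prescription), and O(notify_kin) is already established, so O(quarantine_prescription).
The contrapositive of premise 9 (O(¬redact_roster → ¬quarantine_prescription)) is O(quarantine_prescription → redact_roster), and O(quarantine_prescription) is already established, so O(redact_roster).
The contrapositive of premise 5 (O(¬sign_sample → ¬redact_roster)) is O(redact_roster → sign_sample), and O(redact_roster) is already established, so O(sign_sample).
The contrapositive of premise 7 (O(¬sound_alarm → ¬sign_sample)) is O(sign_sample → sound_alarm), and O(sign_sample) is already established, so O(sound_alarm).
Premises 2, 4, 6 do not contribute to this derivation.
So O(sound_alarm) follows.

Yes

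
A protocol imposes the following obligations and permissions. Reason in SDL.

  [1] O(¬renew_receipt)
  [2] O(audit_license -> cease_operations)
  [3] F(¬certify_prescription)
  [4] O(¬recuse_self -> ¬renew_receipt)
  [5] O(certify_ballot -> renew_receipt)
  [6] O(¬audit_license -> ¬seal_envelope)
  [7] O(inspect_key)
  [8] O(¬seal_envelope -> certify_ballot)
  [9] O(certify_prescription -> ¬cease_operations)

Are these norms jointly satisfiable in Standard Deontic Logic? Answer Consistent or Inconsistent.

Inconsistent

Premise 1 gives O(¬renew_receipt).
The contrapositive of premise 5 (O(certify_ballot -> renew_receipt)) is O(¬renew_receipt -> ¬certify_ballot), and O(¬renew_receipt) is already established, so O(¬certify_ballot).
Premise 8 is O(¬seal_envelope -> certify_ballot); contrapositively O(¬certify_ballot -> seal_envelope). Since O(¬certify_ballot) holds, K gives O(seal_envelope).
The contrapositive of premise 6 (O(¬audit_license -> ¬seal_envelope)) is O(seal_envelope -> audit_license), and O(seal_envelope) is already established, so O(audit_license).
From O(audit_license) and premise 2, O(audit_license -> cease_operations), we obtain O(cease_operations).
Premise 9, O(certify_prescription -> ¬cease_operations), contraposes to O(cease_operations -> ¬certify_prescription); with O(cease_operations) we get O(¬certify_prescription).
Yet premise 3 is F(¬certify_prescription), i.e. O(certify_prescription).
We now have both O(¬certify_prescription) and O(certify_prescription) — certify_prescription is simultaneously obligatory and forbidden, violating the D-axiom.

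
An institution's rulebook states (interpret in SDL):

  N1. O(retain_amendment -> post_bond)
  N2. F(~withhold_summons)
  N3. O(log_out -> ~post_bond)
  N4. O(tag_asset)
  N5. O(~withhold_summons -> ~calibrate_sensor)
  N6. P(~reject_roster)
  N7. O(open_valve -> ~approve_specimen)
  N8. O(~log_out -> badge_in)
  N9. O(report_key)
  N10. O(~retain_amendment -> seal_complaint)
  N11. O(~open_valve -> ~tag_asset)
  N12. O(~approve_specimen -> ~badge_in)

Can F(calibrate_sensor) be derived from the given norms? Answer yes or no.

No

Premise 5 is O(~withhold_summons -> ~calibrate_sensor), but O(~withhold_summons) is not derivable from the premises, so it does not yield O(~calibrate_sensor).
No other premise forces O(~calibrate_sensor). An ideal world satisfying every premise can still have calibrate_sensor true, so F(calibrate_sensor) is not derivable.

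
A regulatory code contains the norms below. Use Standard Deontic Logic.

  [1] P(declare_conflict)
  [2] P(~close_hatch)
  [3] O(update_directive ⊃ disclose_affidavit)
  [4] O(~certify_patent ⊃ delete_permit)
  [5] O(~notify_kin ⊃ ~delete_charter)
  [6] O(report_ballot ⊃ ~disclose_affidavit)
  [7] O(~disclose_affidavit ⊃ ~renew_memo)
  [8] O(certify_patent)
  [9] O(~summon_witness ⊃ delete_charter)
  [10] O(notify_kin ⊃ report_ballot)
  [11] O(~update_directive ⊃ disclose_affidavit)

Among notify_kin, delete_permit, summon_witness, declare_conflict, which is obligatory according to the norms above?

summon_witness

Premises 3 and 11 are O(update_directive ⊃ disclose_affidavit) and O(~update_directive ⊃ disclose_affidavit); every ideal world satisfies update_directive or ~update_directive, so in either case disclose_affidavit holds — hence O(disclose_affidavit).
The contrapositive of premise 6 (O(report_ballot ⊃ ~disclose_affidavit)) is O(disclose_affidavit ⊃ ~report_ballot), and O(disclose_affidavit) is already established, so O(~report_ballot).
The contrapositive of premise 10 (O(notify_kin ⊃ report_ballot)) is O(~report_ballot ⊃ ~notify_kin), and O(~report_ballot) is already established, so O(~notify_kin).
With premise 5, O(~notify_kin ⊃ ~delete_charter), the K-axiom yields O(~delete_charter).
The contrapositive of premise 9 (O(~summon_witness ⊃ delete_charter)) is O(~delete_charter ⊃ summon_witness), and O(~delete_charter) is already established, so O(summon_witness).
So O(summon_witness) holds — summon_witness is obligatory. None of the other listed options is made obligatory by any chain of premises.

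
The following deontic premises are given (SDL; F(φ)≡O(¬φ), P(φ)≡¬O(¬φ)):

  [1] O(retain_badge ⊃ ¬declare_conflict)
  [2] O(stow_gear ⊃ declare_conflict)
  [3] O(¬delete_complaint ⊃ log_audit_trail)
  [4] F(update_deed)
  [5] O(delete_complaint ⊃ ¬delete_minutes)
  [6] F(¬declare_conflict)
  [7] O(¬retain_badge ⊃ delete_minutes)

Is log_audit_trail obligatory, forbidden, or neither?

Premise 6 is F(¬declare_conflict), i.e. O(declare_conflict).
Premise 1, O(retain_badge ⊃ ¬declare_conflict), contraposes to O(declare_conflict ⊃ ¬retain_badge); with O(declare_conflict) we get O(¬retain_badge).
From O(¬retain_badge) and premise 7, O(¬retain_badge ⊃ delete_minutes), we obtain O(delete_minutes).
Premise 5, O(delete_complaint ⊃ ¬delete_minutes), contraposes to O(delete_minutes ⊃ ¬delete_complaint); with O(delete_minutes) we get O(¬delete_complaint).
Premise 3 is O(¬delete_complaint ⊃ log_audit_trail); since O(¬delete_complaint), deontic closure gives O(log_audit_trail).
Premises 2, 4 do not contribute to this derivation.
Hence log_audit_trail is obligatory.

Obligatory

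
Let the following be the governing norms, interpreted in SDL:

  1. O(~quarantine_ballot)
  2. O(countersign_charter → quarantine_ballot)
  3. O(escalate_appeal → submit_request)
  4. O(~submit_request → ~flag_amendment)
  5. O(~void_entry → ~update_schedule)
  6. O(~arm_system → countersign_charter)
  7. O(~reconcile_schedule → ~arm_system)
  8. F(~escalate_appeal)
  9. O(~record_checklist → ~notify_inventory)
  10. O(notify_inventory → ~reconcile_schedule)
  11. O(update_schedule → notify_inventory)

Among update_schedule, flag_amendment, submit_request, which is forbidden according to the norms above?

From premise 1 we have O(~quarantine_ballot).
Premise 2 is O(countersign_charter → quarantine_ballot); contrapositively O(~quarantine_ballot → ~countersign_charter). Since O(~quarantine_ballot) holds, K gives O(~countersign_charter).
The contrapositive of premise 6 (O(~arm_system → countersign_charter)) is O(~countersign_charter → arm_system), and O(~countersign_charter) is already established, so O(arm_system).
Premise 7 is O(~reconcile_schedule → ~arm_system); contrapositively O(arm_system → reconcile_schedule). Since O(arm_system) holds, K gives O(reconcile_schedule).
Premise 10 is O(notify_inventory → ~reconcile_schedule); contrapositively O(reconcile_schedule → ~notify_inventory). Since O(reconcile_schedule) holds, K gives O(~notify_inventory).
Premise 11 is O(update_schedule → notify_inventory); contrapositively O(~notify_inventory → ~update_schedule). Since O(~notify_inventory) holds, K gives O(~update_schedule).
So O(~update_schedule) holds, i.e. update_schedule is forbidden. None of the other listed options is forbidden under the premises.

update_schedule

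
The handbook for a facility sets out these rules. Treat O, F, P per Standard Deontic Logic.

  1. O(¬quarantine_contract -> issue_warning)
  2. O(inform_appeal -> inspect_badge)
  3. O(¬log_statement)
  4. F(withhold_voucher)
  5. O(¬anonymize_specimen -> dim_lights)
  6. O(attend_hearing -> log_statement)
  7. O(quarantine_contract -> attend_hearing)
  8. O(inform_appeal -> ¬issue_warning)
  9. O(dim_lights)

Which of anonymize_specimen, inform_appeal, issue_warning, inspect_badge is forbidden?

Premise 3 gives O(¬log_statement).
Premise 6, O(attend_hearing -> log_statement), contraposes to O(¬log_statement -> ¬attend_hearing); with O(¬log_statement) we get O(¬attend_hearing).
Premise 7 is O(quarantine_contract -> attend_hearing); contrapositively O(¬attend_hearing -> ¬quarantine_contract). Since O(¬attend_hearing) holds, K gives O(¬quarantine_contract).
Applying K to premise 1 (O(¬quarantine_contract -> issue_warning)) and O(¬quarantine_contract) yields O(issue_warning).
Premise 8 is O(inform_appeal -> ¬issue_warning); contrapositively O(issue_warning -> ¬inform_appeal). Since O(issue_warning) holds, K gives O(¬inform_appeal).
So O(¬inform_appeal) holds, i.e. inform_appeal is forbidden. None of the other listed options is forbidden under the premises.

inform_appeal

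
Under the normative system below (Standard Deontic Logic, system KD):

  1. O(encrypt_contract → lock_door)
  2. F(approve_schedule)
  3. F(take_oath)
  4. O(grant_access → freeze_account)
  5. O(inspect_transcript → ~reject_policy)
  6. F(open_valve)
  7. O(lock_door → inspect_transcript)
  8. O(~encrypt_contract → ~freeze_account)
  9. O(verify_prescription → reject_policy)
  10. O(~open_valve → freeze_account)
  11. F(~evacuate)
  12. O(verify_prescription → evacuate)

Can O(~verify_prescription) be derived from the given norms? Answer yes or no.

Yes

Premise 6 is F(open_valve), i.e. O(~open_valve).
From O(~open_valve) and premise 10, O(~open_valve → freeze_account), we obtain O(freeze_account).
The contrapositive of premise 8 (O(~encrypt_contract → ~freeze_account)) is O(freeze_account → encrypt_contract), and O(freeze_account) is already established, so O(encrypt_contract).
Premise 1 is O(encrypt_contract → lock_door); since O(encrypt_contract), deontic closure gives O(lock_door).
Applying K to premise 7 (O(lock_door → inspect_transcript)) and O(lock_door) yields O(inspect_transcript).
Premise 5 is O(inspect_transcript → ~reject_policy); since O(inspect_transcript), deontic closure gives O(~reject_policy).
Premise 9, O(verify_prescription → reject_policy), contraposes to O(~reject_policy → ~verify_prescription); with O(~reject_policy) we get O(~verify_prescription).
Premises 2, 3, 4, 11, 12 do not contribute to this derivation.
So O(~verify_prescription) follows.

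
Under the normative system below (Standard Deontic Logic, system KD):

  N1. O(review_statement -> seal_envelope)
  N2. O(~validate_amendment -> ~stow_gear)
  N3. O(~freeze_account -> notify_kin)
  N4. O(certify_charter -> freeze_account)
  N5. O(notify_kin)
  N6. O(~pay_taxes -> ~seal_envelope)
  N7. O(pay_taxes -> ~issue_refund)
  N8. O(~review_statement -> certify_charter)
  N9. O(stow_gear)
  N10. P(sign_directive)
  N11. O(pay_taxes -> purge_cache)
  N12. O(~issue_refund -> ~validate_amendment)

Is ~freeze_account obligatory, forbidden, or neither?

Forbidden

Premise 9 states O(stow_gear) outright.
Premise 2 is O(~validate_amendment -> ~stow_gear); contrapositively O(stow_gear -> validate_amendment). Since O(stow_gear) holds, K gives O(validate_amendment).
The contrapositive of premise 12 (O(~issue_refund -> ~validate_amendment)) is O(validate_amendment -> issue_refund), and O(validate_amendment) is already established, so O(issue_refund).
Premise 7 is O(pay_taxes -> ~issue_refund); contrapositively O(issue_refund -> ~pay_taxes). Since O(issue_refund) holds, K gives O(~pay_taxes).
With premise 6, O(~pay_taxes -> ~seal_envelope), the K-axiom yields O(~seal_envelope).
Premise 1 is O(review_statement -> seal_envelope); contrapositively O(~seal_envelope -> ~review_statement). Since O(~seal_envelope) holds, K gives O(~review_statement).
With premise 8, O(~review_statement -> certify_charter), the K-axiom yields O(certify_charter).
With premise 4, O(certify_charter -> freeze_account), the K-axiom yields O(freeze_account).
Premises 3, 5, 10, 11 do not contribute to this derivation.
Thus O(freeze_account), which is F(~freeze_account): ~freeze_account is forbidden.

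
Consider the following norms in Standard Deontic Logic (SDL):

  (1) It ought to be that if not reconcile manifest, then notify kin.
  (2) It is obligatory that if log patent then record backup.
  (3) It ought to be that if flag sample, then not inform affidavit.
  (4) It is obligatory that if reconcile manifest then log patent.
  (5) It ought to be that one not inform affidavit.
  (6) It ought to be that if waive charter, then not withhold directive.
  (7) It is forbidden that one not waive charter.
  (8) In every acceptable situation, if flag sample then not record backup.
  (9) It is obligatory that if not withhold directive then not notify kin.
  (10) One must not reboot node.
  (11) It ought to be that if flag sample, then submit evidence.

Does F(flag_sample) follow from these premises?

Yes

Premise 7 is F(¬waive_charter), i.e. O(waive_charter).
Premise 6 is O(waive_charter → ¬withhold_directive); since O(waive_charter), deontic closure gives O(¬withhold_directive).
Premise 9 is O(¬withhold_directive → ¬notify_kin); since O(¬withhold_directive), deontic closure gives O(¬notify_kin).
The contrapositive of premise 1 (O(¬reconcile_manifest → notify_kin)) is O(¬notify_kin → reconcile_manifest), and O(¬notify_kin) is already established, so O(reconcile_manifest).
From O(reconcile_manifest) and premise 4, O(reconcile_manifest → log_patent), we obtain O(log_patent).
Applying K to premise 2 (O(log_patent → record_backup)) and O(log_patent) yields O(record_backup).
Premise 8, O(flag_sample → ¬record_backup), contraposes to O(record_backup → ¬flag_sample); with O(record_backup) we get O(¬flag_sample).
Premises 3, 5, 10, 11 do not contribute to this derivation.
So O(¬flag_sample) holds, i.e. F(flag_sample). The claim follows.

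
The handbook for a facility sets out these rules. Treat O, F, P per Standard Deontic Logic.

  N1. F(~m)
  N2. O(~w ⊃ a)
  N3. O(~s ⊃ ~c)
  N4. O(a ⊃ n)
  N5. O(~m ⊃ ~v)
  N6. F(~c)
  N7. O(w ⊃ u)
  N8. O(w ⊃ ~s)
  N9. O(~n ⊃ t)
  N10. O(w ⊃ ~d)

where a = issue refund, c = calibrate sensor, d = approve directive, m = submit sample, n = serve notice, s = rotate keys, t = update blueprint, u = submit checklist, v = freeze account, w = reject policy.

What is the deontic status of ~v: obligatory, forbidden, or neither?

Neither

Premise 5 is O(~m ⊃ ~v), but O(~m) is not derivable from the premises, so it does not yield O(~v).
No premise or chain of K-axiom applications forces O(~v), and none forces O(v). So ~v is neither obligatory nor forbidden under these norms.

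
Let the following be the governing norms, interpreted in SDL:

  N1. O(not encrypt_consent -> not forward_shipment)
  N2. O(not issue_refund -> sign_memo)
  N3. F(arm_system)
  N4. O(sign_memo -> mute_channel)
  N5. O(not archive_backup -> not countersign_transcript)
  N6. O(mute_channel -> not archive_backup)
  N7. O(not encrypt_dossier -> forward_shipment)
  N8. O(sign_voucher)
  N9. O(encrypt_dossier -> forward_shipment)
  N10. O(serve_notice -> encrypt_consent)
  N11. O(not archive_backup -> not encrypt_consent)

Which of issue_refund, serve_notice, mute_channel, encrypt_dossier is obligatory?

issue_refund

Premises 7 and 9 cover both cases: O(not encrypt_dossier -> forward_shipment) and O(encrypt_dossier -> forward_shipment). Since not encrypt_dossier ∨ encrypt_dossier is a tautology, O(forward_shipment) follows.
The contrapositive of premise 1 (O(not encrypt_consent -> not forward_shipment)) is O(forward_shipment -> encrypt_consent), and O(forward_shipment) is already established, so O(encrypt_consent).
Premise 11, O(not archive_backup -> not encrypt_consent), contraposes to O(encrypt_consent -> archive_backup); with O(encrypt_consent) we get O(archive_backup).
The contrapositive of premise 6 (O(mute_channel -> not archive_backup)) is O(archive_backup -> not mute_channel), and O(archive_backup) is already established, so O(not mute_channel).
Premise 4, O(sign_memo -> mute_channel), contraposes to O(not mute_channel -> not sign_memo); with O(not mute_channel) we get O(not sign_memo).
The contrapositive of premise 2 (O(not issue_refund -> sign_memo)) is O(not sign_memo -> issue_refund), and O(not sign_memo) is already established, so O(issue_refund).
So O(issue_refund) holds — issue_refund is obligatory. None of the other listed options is made obligatory by any chain of premises.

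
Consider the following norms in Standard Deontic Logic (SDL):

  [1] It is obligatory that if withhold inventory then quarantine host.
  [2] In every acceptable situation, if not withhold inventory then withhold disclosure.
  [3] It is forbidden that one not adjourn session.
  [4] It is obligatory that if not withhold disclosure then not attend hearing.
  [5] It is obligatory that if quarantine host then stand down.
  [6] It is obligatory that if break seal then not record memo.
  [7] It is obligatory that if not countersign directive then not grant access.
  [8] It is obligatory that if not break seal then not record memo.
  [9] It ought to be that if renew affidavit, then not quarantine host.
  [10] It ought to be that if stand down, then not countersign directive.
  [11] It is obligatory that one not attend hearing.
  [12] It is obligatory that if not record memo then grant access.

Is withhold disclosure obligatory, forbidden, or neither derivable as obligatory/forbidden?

Obligatory

By case analysis on break_seal: premise 6 gives O(break_seal → ¬record_memo) and premise 8 gives O(¬break_seal → ¬record_memo), so O(¬record_memo) either way.
Applying K to premise 12 (O(¬record_memo → grant_access)) and O(¬record_memo) yields O(grant_access).
Premise 7 is O(¬countersign_directive → ¬grant_access); contrapositively O(grant_access → countersign_directive). Since O(grant_access) holds, K gives O(countersign_directive).
Premise 10 is O(stand_down → ¬countersign_directive); contrapositively O(countersign_directive → ¬stand_down). Since O(countersign_directive) holds, K gives O(¬stand_down).
The contrapositive of premise 5 (O(quarantine_host → stand_down)) is O(¬stand_down → ¬quarantine_host), and O(¬stand_down) is already established, so O(¬quarantine_host).
Premise 1 is O(withhold_inventory → quarantine_host); contrapositively O(¬quarantine_host → ¬withhold_inventory). Since O(¬quarantine_host) holds, K gives O(¬withhold_inventory).
From O(¬withhold_inventory) and premise 2, O(¬withhold_inventory → withhold_disclosure), we obtain O(withhold_disclosure).
Premises 3, 4, 9, 11 do not contribute to this derivation.
Hence withhold_disclosure is obligatory.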